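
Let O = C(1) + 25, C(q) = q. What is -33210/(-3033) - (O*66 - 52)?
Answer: -557078/337 ≈ -1653.1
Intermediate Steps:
O = 26 (O = 1 + 25 = 26)
-33210/(-3033) - (O*66 - 52) = -33210/(-3033) - (26*66 - 52) = -33210*(-1/3033) - (1716 - 52) = 3690/337 - 1*1664 = 3690/337 - 1664 = -557078/337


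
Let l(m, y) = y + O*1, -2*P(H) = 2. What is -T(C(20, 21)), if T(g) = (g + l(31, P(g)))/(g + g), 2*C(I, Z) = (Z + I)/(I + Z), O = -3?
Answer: 7/2 ≈ 3.5000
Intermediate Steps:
P(H) = -1 (P(H) = -½*2 = -1)
C(I, Z) = ½ (C(I, Z) = ((Z + I)/(I + Z))/2 = ((I + Z)/(I + Z))/2 = (½)*1 = ½)
l(m, y) = -3 + y (l(m, y) = y - 3*1 = y - 3 = -3 + y)
T(g) = (-4 + g)/(2*g) (T(g) = (g + (-3 - 1))/(g + g) = (g - 4)/((2*g)) = (-4 + g)*(1/(2*g)) = (-4 + g)/(2*g))
-T(C(20, 21)) = -(-4 + ½)/(2*½) = -2*(-7)/(2*2) = -1*(-7/2) = 7/2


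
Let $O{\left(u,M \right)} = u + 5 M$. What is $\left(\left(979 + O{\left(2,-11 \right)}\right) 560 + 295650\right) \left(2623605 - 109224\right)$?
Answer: $2047234154010$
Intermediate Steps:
$\left(\left(979 + O{\left(2,-11 \right)}\right) 560 + 295650\right) \left(2623605 - 109224\right) = \left(\left(979 + \left(2 + 5 \left(-11\right)\right)\right) 560 + 295650\right) \left(2623605 - 109224\right) = \left(\left(979 + \left(2 - 55\right)\right) 560 + 295650\right) 2514381 = \left(\left(979 - 53\right) 560 + 295650\right) 2514381 = \left(926 \cdot 560 + 295650\right) 2514381 = \left(518560 + 295650\right) 2514381 = 814210 \cdot 2514381 = 2047234154010$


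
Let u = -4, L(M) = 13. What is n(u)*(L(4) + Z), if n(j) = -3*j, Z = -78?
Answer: -780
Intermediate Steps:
n(u)*(L(4) + Z) = (-3*(-4))*(13 - 78) = 12*(-65) = -780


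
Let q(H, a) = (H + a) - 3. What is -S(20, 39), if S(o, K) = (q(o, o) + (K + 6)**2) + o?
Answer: -2082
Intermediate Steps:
q(H, a) = -3 + H + a
S(o, K) = -3 + (6 + K)**2 + 3*o (S(o, K) = ((-3 + o + o) + (K + 6)**2) + o = ((-3 + 2*o) + (6 + K)**2) + o = (-3 + (6 + K)**2 + 2*o) + o = -3 + (6 + K)**2 + 3*o)
-S(20, 39) = -(-3 + (6 + 39)**2 + 3*20) = -(-3 + 45**2 + 60) = -(-3 + 2025 + 60) = -1*2082 = -2082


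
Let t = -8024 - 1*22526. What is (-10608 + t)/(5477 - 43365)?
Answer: 20579/18944 ≈ 1.0863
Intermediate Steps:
t = -30550 (t = -8024 - 22526 = -30550)
(-10608 + t)/(5477 - 43365) = (-10608 - 30550)/(5477 - 43365) = -41158/(-37888) = -41158*(-1/37888) = 20579/18944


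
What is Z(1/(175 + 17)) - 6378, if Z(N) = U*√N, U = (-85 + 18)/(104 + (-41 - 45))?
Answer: -6378 - 67*√3/432 ≈ -6378.3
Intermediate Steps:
U = -67/18 (U = -67/(104 - 86) = -67/18 ≈ -3.7222)
Z(N) = -67*√N/18
Z(1/(175 + 17)) - 6378 = -67/(18*√(175 + 17)) - 6378 = -67*√3/24/18 - 6378 = -67*√3/432 - 6378 = -6378 - 67*√3/432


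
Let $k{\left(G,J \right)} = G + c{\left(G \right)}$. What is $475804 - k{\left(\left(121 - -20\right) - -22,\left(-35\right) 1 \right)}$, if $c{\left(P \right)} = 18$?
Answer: $475623$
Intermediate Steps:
$k{\left(G,J \right)} = 18 + G$ ($k{\left(G,J \right)} = G + 18 = 18 + G$)
$475804 - k{\left(\left(121 - -20\right) - -22,\left(-35\right) 1 \right)} = 475804 - \left(18 + \left(\left(121 - -20\right) - -22\right)\right) = 475804 - \left(18 + \left(\left(121 + 20\right) + 22\right)\right) = 475804 - \left(18 + \left(141 + 22\right)\right) = 475804 - \left(18 + 163\right) = 475804 - 181 = 475623$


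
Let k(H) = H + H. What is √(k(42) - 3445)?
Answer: I*√3361 ≈ 57.974*I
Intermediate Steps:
k(H) = 2*H
√(k(42) - 3445) = √(2*42 - 3445) = √(84 - 3445) = √(-3361) = I*√3361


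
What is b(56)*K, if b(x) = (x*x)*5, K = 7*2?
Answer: 219520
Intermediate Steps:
K = 14
b(x) = 5*x² (b(x) = x²*5 = 5*x²)
b(56)*K = (5*56²)*14 = (5*3136)*14 = 15680*14 = 219520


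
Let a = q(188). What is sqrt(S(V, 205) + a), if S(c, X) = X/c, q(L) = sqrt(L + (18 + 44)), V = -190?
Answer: sqrt(-1558 + 7220*sqrt(10))/38 ≈ 3.8383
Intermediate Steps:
q(L) = sqrt(62 + L) (q(L) = sqrt(L + 62) = sqrt(62 + L))
a = 5*sqrt(10) (a = sqrt(62 + 188) = sqrt(250) = 5*sqrt(10) ≈ 15.811)
sqrt(S(V, 205) + a) = sqrt(205/(-190) + 5*sqrt(10)) = sqrt(205*(-1/190) + 5*sqrt(10)) = sqrt(-41/38 + 5*sqrt(10))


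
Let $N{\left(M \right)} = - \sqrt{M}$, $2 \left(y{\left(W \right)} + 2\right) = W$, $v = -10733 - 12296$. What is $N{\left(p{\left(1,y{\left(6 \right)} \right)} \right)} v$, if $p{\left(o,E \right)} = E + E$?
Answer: $23029 \sqrt{2} \approx 32568.0$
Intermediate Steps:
$v = -23029$
$y{\left(W \right)} = -2 + \frac{W}{2}$
$p{\left(o,E \right)} = 2 E$
$N{\left(p{\left(1,y{\left(6 \right)} \right)} \right)} v = - \sqrt{2 \left(-2 + \frac{1}{2} \cdot 6\right)} \left(-23029\right) = - \sqrt{2 \left(-2 + 3\right)} \left(-23029\right) = - \sqrt{2 \cdot 1} \left(-23029\right) = - \sqrt{2} \left(-23029\right) = 23029 \sqrt{2}$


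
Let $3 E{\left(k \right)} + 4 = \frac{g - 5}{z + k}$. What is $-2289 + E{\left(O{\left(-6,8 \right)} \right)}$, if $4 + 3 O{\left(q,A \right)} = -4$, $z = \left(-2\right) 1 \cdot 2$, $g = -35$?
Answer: $- \frac{6865}{3} \approx -2288.3$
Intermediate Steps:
$z = -4$ ($z = \left(-2\right) 2 = -4$)
$O{\left(q,A \right)} = - \frac{8}{3}$ ($O{\left(q,A \right)} = - \frac{4}{3} + \frac{1}{3} \left(-4\right) = - \frac{4}{3} - \frac{4}{3} = - \frac{8}{3}$)
$E{\left(k \right)} = - \frac{4}{3} - \frac{40}{3 \left(-4 + k\right)}$ ($E{\left(k \right)} = - \frac{4}{3} + \frac{\left(-35 - 5\right) \frac{1}{-4 + k}}{3} = - \frac{4}{3} + \frac{\left(-40\right) \frac{1}{-4 + k}}{3} = - \frac{4}{3} - \frac{40}{3 \left(-4 + k\right)}$)
$-2289 + E{\left(O{\left(-6,8 \right)} \right)} = -2289 + \frac{4 \left(-6 - - \frac{8}{3}\right)}{3 \left(-4 - \frac{8}{3}\right)} = -2289 + \frac{4 \left(-6 + \frac{8}{3}\right)}{3 \left(- \frac{20}{3}\right)} = -2289 + \frac{4}{3} \left(- \frac{3}{20}\right) \left(- \frac{10}{3}\right) = -2289 + \frac{2}{3} = - \frac{6865}{3}$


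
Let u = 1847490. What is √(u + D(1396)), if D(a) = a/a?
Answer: √1847491 ≈ 1359.2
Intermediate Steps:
D(a) = 1
√(u + D(1396)) = √(1847490 + 1) = √1847491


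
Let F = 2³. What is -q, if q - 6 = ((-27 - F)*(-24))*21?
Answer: -17646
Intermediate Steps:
F = 8
q = 17646 (q = 6 + ((-27 - 1*8)*(-24))*21 = 6 + ((-27 - 8)*(-24))*21 = 6 - 35*(-24)*21 = 6 + 840*21 = 6 + 17640 = 17646)
-q = -1*17646 = -17646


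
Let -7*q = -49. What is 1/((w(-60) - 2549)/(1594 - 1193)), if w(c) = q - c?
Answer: -401/2482 ≈ -0.16156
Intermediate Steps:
q = 7 (q = -⅐*(-49) = 7)
w(c) = 7 - c
1/((w(-60) - 2549)/(1594 - 1193)) = 1/(((7 - 1*(-60)) - 2549)/(1594 - 1193)) = 1/(((7 + 60) - 2549)/401) = 1/((67 - 2549)*(1/401)) = 1/(-2482*1/401) = 1/(-2482/401) = -401/2482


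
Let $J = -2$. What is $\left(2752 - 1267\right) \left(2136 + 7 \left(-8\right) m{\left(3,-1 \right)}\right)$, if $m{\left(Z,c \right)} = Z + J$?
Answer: $3088800$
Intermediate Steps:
$m{\left(Z,c \right)} = -2 + Z$ ($m{\left(Z,c \right)} = Z - 2 = -2 + Z$)
$\left(2752 - 1267\right) \left(2136 + 7 \left(-8\right) m{\left(3,-1 \right)}\right) = \left(2752 - 1267\right) \left(2136 + 7 \left(-8\right) \left(-2 + 3\right)\right) = 1485 \left(2136 - 56\right) = 1485 \cdot 2080 = 3088800$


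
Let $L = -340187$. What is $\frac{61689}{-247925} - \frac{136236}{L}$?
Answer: $\frac{12790514457}{84340861975} \approx 0.15165$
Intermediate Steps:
$\frac{61689}{-247925} - \frac{136236}{L} = \frac{61689}{-247925} - \frac{136236}{-340187} = 61689 \left(- \frac{1}{247925}\right) - - \frac{136236}{340187} = - \frac{61689}{247925} + \frac{136236}{340187} = \frac{12790514457}{84340861975}$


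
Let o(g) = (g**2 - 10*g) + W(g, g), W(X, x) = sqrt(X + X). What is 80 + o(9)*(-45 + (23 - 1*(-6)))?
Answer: 224 - 48*sqrt(2) ≈ 156.12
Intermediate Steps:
W(X, x) = sqrt(2)*sqrt(X) (W(X, x) = sqrt(2*X) = sqrt(2)*sqrt(X))
o(g) = g**2 - 10*g + sqrt(2)*sqrt(g) (o(g) = (g**2 - 10*g) + sqrt(2)*sqrt(g) = g**2 - 10*g + sqrt(2)*sqrt(g))
80 + o(9)*(-45 + (23 - 1*(-6))) = 80 + (9**2 - 10*9 + sqrt(2)*sqrt(9))*(-45 + (23 - 1*(-6))) = 80 + (81 - 90 + sqrt(2)*3)*(-45 + (23 + 6)) = 80 + (81 - 90 + 3*sqrt(2))*(-45 + 29) = 80 + (-9 + 3*sqrt(2))*(-16) = 80 + (144 - 48*sqrt(2)) = 224 - 48*sqrt(2)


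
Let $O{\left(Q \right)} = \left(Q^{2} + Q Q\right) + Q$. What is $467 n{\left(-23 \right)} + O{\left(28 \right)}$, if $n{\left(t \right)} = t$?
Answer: $-9145$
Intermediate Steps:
$O{\left(Q \right)} = Q + 2 Q^{2}$ ($O{\left(Q \right)} = \left(Q^{2} + Q^{2}\right) + Q = 2 Q^{2} + Q = Q + 2 Q^{2}$)
$467 n{\left(-23 \right)} + O{\left(28 \right)} = 467 \left(-23\right) + 28 \left(1 + 2 \cdot 28\right) = -10741 + 28 \left(1 + 56\right) = -10741 + 28 \cdot 57 = -10741 + 1596 = -9145$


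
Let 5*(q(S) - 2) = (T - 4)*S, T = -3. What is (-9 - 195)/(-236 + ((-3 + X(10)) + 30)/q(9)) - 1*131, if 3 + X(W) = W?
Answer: -275001/2113 ≈ -130.15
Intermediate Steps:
X(W) = -3 + W
q(S) = 2 - 7*S/5 (q(S) = 2 + ((-3 - 4)*S)/5 = 2 + (-7*S)/5 = 2 - 7*S/5)
(-9 - 195)/(-236 + ((-3 + X(10)) + 30)/q(9)) - 1*131 = (-9 - 195)/(-236 + ((-3 + (-3 + 10)) + 30)/(2 - 7/5*9)) - 1*131 = -204/(-236 + ((-3 + 7) + 30)/(2 - 63/5)) - 131 = -204/(-236 + (4 + 30)/(-53/5)) - 131 = -204/(-236 + 34*(-5/53)) - 131 = -204/(-236 - 170/53) - 131 = -204/(-12678/53) - 131 = -204*(-53/12678) - 131 = 1802/2113 - 131 = -275001/2113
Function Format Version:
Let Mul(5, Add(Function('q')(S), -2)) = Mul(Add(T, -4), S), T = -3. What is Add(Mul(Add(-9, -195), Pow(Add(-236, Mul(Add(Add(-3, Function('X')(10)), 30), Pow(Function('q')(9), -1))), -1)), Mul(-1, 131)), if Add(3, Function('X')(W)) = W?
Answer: Rational(-275001, 2113) ≈ -130.15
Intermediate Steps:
Function('X')(W) = Add(-3, W)
Function('q')(S) = Add(2, Mul(Rational(-7, 5), S)) (Function('q')(S) = Add(2, Mul(Rational(1, 5), Mul(Add(-3, -4), S))) = Add(2, Mul(Rational(1, 5), Mul(-7, S))) = Add(2, Mul(Rational(-7, 5), S)))
Add(Mul(Add(-9, -195), Pow(Add(-236, Mul(Add(Add(-3, Function('X')(10)), 30), Pow(Function('q')(9), -1))), -1)), Mul(-1, 131)) = Add(Mul(Add(-9, -195), Pow(Add(-236, Mul(Add(Add(-3, Add(-3, 10)), 30), Pow(Add(2, Mul(Rational(-7, 5), 9)), -1))), -1)), Mul(-1, 131)) = Add(Mul(-204, Pow(Add(-236, Mul(Add(Add(-3, 7), 30), Pow(Add(2, Rational(-63, 5)), -1))), -1)), -131) = Add(Mul(-204, Pow(Add(-236, Mul(Add(4, 30), Pow(Rational(-53, 5), -1))), -1)), -131) = Add(Mul(-204, Pow(Add(-236, Mul(34, Rational(-5, 53))), -1)), -131) = Add(Mul(-204, Pow(Add(-236, Rational(-170, 53)), -1)), -131) = Add(Mul(-204, Pow(Rational(-12678, 53), -1)), -131) = Add(Mul(-204, Rational(-53, 12678)), -131) = Add(Rational(1802, 2113), -131) = Rational(-275001, 2113)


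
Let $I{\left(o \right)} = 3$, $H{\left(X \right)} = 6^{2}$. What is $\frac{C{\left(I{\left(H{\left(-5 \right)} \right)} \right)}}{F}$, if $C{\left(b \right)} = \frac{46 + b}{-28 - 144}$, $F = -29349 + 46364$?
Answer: $- \frac{49}{2926580} \approx -1.6743 \cdot 10^{-5}$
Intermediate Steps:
$H{\left(X \right)} = 36$
$F = 17015$
$C{\left(b \right)} = - \frac{23}{86} - \frac{b}{172}$ ($C{\left(b \right)} = \frac{46 + b}{-172} = \left(46 + b\right) \left(- \frac{1}{172}\right) = - \frac{23}{86} - \frac{b}{172}$)
$\frac{C{\left(I{\left(H{\left(-5 \right)} \right)} \right)}}{F} = \frac{- \frac{23}{86} - \frac{3}{172}}{17015} = \left(- \frac{23}{86} - \frac{3}{172}\right) \frac{1}{17015} = \left(- \frac{49}{172}\right) \frac{1}{17015} = - \frac{49}{2926580}$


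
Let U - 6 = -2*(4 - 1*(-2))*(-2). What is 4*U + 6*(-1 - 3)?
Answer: 96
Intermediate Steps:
U = 30 (U = 6 - 2*(4 - 1*(-2))*(-2) = 6 - 2*(4 + 2)*(-2) = 6 - 2*6*(-2) = 6 - 12*(-2) = 6 + 24 = 30)
4*U + 6*(-1 - 3) = 4*30 + 6*(-1 - 3) = 120 + 6*(-4) = 120 - 24 = 96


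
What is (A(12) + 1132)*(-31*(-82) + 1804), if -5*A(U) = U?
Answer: 24546208/5 ≈ 4.9092e+6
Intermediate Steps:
A(U) = -U/5
(A(12) + 1132)*(-31*(-82) + 1804) = (-⅕*12 + 1132)*(-31*(-82) + 1804) = (-12/5 + 1132)*(2542 + 1804) = (5648/5)*4346 = 24546208/5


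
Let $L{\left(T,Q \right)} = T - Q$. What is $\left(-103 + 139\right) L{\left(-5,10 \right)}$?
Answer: $-540$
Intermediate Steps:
$\left(-103 + 139\right) L{\left(-5,10 \right)} = \left(-103 + 139\right) \left(-5 - 10\right) = 36 \left(-5 - 10\right) = 36 \left(-15\right) = -540$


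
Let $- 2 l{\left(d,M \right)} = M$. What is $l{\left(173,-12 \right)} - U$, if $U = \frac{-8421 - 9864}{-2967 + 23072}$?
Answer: $\frac{27783}{4021} \approx 6.9095$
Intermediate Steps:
$l{\left(d,M \right)} = - \frac{M}{2}$
$U = - \frac{3657}{4021}$ ($U = - \frac{18285}{20105} = \left(-18285\right) \frac{1}{20105} = - \frac{3657}{4021} \approx -0.90948$)
$l{\left(173,-12 \right)} - U = \left(- \frac{1}{2}\right) \left(-12\right) - - \frac{3657}{4021} = 6 + \frac{3657}{4021} = \frac{27783}{4021}$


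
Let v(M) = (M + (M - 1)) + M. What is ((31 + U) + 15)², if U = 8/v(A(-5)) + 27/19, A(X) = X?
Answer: 3179089/1444 ≈ 2201.6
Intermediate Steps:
v(M) = -1 + 3*M (v(M) = (M + (-1 + M)) + M = (-1 + 2*M) + M = -1 + 3*M)
U = 35/38 (U = 8/(-1 + 3*(-5)) + 27/19 = 8/(-1 - 15) + 27*(1/19) = 8/(-16) + 27/19 = 8*(-1/16) + 27/19 = -½ + 27/19 = 35/38 ≈ 0.92105)
((31 + U) + 15)² = ((31 + 35/38) + 15)² = (1213/38 + 15)² = (1783/38)² = 3179089/1444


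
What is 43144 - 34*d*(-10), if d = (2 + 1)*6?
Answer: 49264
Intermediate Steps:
d = 18 (d = 3*6 = 18)
43144 - 34*d*(-10) = 43144 - 34*18*(-10) = 43144 - 612*(-10) = 43144 - 1*(-6120) = 43144 + 6120 = 49264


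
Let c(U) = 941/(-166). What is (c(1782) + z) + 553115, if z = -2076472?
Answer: -252878203/166 ≈ -1.5234e+6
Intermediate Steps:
c(U) = -941/166 (c(U) = 941*(-1/166) = -941/166)
(c(1782) + z) + 553115 = (-941/166 - 2076472) + 553115 = -344695293/166 + 553115 = -252878203/166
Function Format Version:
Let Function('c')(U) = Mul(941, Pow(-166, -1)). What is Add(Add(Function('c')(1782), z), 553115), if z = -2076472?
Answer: Rational(-252878203, 166) ≈ -1.5234e+6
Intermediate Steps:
Function('c')(U) = Rational(-941, 166) (Function('c')(U) = Mul(941, Rational(-1, 166)) = Rational(-941, 166))
Add(Add(Function('c')(1782), z), 553115) = Add(Add(Rational(-941, 166), -2076472), 553115) = Add(Rational(-344695293, 166), 553115) = Rational(-252878203, 166)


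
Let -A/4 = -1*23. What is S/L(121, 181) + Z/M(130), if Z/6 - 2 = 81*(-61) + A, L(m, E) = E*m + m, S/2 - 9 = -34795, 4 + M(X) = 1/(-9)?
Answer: 77857028/11011 ≈ 7070.8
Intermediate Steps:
M(X) = -37/9 (M(X) = -4 + 1/(-9) = -4 - ⅑ = -37/9)
S = -69572 (S = 18 + 2*(-34795) = 18 - 69590 = -69572)
A = 92 (A = -(-4)*23 = -4*(-23) = 92)
L(m, E) = m + E*m
Z = -29082 (Z = 12 + 6*(81*(-61) + 92) = 12 + 6*(-4941 + 92) = 12 + 6*(-4849) = 12 - 29094 = -29082)
S/L(121, 181) + Z/M(130) = -69572*1/(121*(1 + 181)) - 29082/(-37/9) = -69572/(121*182) - 29082*(-9/37) = -69572/22022 + 7074 = -69572*1/22022 + 7074 = -34786/11011 + 7074 = 77857028/11011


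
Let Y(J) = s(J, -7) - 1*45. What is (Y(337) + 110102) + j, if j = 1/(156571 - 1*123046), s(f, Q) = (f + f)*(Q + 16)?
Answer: 3893023576/33525 ≈ 1.1612e+5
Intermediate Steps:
s(f, Q) = 2*f*(16 + Q) (s(f, Q) = (2*f)*(16 + Q) = 2*f*(16 + Q))
j = 1/33525 (j = 1/(156571 - 123046) = 1/33525 ≈ 2.9828e-5)
Y(J) = -45 + 18*J (Y(J) = 2*J*(16 - 7) - 1*45 = 2*J*9 - 45 = 18*J - 45 = -45 + 18*J)
(Y(337) + 110102) + j = ((-45 + 18*337) + 110102) + 1/33525 = ((-45 + 6066) + 110102) + 1/33525 = (6021 + 110102) + 1/33525 = 116123 + 1/33525 = 3893023576/33525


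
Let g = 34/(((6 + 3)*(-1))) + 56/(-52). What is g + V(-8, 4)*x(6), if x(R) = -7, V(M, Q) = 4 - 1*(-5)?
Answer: -7939/117 ≈ -67.855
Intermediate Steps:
V(M, Q) = 9 (V(M, Q) = 4 + 5 = 9)
g = -568/117 (g = 34/((9*(-1))) + 56*(-1/52) = 34/(-9) - 14/13 = 34*(-⅑) - 14/13 = -34/9 - 14/13 = -568/117 ≈ -4.8547)
g + V(-8, 4)*x(6) = -568/117 + 9*(-7) = -568/117 - 63 = -7939/117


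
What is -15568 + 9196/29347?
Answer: -456864900/29347 ≈ -15568.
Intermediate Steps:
-15568 + 9196/29347 = -456864900/29347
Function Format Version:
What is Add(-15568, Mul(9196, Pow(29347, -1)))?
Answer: Rational(-456864900, 29347) ≈ -15568.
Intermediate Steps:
Add(-15568, Mul(9196, Pow(29347, -1))) = Add(-15568, Mul(9196, Rational(1, 29347))) = Add(-15568, Rational(9196, 29347)) = Rational(-456864900, 29347)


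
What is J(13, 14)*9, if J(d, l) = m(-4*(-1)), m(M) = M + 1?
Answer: 45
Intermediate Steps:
m(M) = 1 + M
J(d, l) = 5 (J(d, l) = 1 - 4*(-1) = 1 + 4 = 5)
J(13, 14)*9 = 5*9 = 45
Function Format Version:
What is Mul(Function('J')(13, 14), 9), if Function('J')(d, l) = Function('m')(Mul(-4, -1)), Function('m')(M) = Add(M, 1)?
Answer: 45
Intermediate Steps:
Function('m')(M) = Add(1, M)
Function('J')(d, l) = 5 (Function('J')(d, l) = Add(1, Mul(-4, -1)) = Add(1, 4) = 5)
Mul(Function('J')(13, 14), 9) = Mul(5, 9) = 45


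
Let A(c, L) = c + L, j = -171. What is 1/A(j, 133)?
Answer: -1/38 ≈ -0.026316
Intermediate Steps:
A(c, L) = L + c
1/A(j, 133) = 1/(133 - 171) = 1/(-38) = -1/38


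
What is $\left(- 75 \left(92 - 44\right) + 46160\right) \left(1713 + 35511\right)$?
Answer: $1584253440$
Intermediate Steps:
$\left(- 75 \left(92 - 44\right) + 46160\right) \left(1713 + 35511\right) = \left(\left(-75\right) 48 + 46160\right) 37224 = \left(-3600 + 46160\right) 37224 = 42560 \cdot 37224 = 1584253440$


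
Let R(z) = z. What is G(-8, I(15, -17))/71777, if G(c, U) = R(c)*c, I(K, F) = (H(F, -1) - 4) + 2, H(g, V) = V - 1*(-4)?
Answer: 64/71777 ≈ 0.00089165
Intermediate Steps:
H(g, V) = 4 + V (H(g, V) = V + 4 = 4 + V)
I(K, F) = 1 (I(K, F) = ((4 - 1) - 4) + 2 = (3 - 4) + 2 = -1 + 2 = 1)
G(c, U) = c² (G(c, U) = c*c = c²)
G(-8, I(15, -17))/71777 = (-8)²/71777 = 64*(1/71777) = 64/71777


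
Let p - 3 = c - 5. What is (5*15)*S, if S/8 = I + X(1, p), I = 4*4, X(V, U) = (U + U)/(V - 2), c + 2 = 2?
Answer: 12000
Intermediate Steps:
c = 0 (c = -2 + 2 = 0)
p = -2 (p = 3 + (0 - 5) = 3 - 5 = -2)
X(V, U) = 2*U/(-2 + V) (X(V, U) = (2*U)/(-2 + V) = 2*U/(-2 + V))
I = 16
S = 160 (S = 8*(16 + 2*(-2)/(-2 + 1)) = 8*(16 + 2*(-2)/(-1)) = 8*(16 + 2*(-2)*(-1)) = 8*(16 + 4) = 8*20 = 160)
(5*15)*S = (5*15)*160 = 75*160 = 12000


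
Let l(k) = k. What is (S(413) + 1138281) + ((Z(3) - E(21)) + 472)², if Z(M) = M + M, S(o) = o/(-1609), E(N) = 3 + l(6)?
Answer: 2185410965/1609 ≈ 1.3582e+6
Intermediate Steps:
E(N) = 9 (E(N) = 3 + 6 = 9)
S(o) = -o/1609 (S(o) = o*(-1/1609) = -o/1609)
Z(M) = 2*M
(S(413) + 1138281) + ((Z(3) - E(21)) + 472)² = (-1/1609*413 + 1138281) + ((2*3 - 1*9) + 472)² = (-413/1609 + 1138281) + ((6 - 9) + 472)² = 1831493716/1609 + (-3 + 472)² = 1831493716/1609 + 469² = 1831493716/1609 + 219961 = 2185410965/1609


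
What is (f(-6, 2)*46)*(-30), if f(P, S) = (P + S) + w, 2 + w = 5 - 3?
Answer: 5520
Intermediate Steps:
w = 0 (w = -2 + (5 - 3) = -2 + 2 = 0)
f(P, S) = P + S (f(P, S) = (P + S) + 0 = P + S)
(f(-6, 2)*46)*(-30) = ((-6 + 2)*46)*(-30) = -4*46*(-30) = -184*(-30) = 5520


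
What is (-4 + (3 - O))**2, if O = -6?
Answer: 25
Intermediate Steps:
(-4 + (3 - O))**2 = (-4 + (3 - 1*(-6)))**2 = (-4 + (3 + 6))**2 = (-4 + 9)**2 = 5**2 = 25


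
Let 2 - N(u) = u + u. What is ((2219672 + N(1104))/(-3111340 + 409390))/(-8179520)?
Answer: 1108733/11050327032000 ≈ 1.0033e-7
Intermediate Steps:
N(u) = 2 - 2*u (N(u) = 2 - (u + u) = 2 - 2*u)
((2219672 + N(1104))/(-3111340 + 409390))/(-8179520) = ((2219672 + (2 - 2*1104))/(-3111340 + 409390))/(-8179520) = ((2219672 + (2 - 2208))/(-2701950))*(-1/8179520) = ((2219672 - 2206)*(-1/2701950))*(-1/8179520) = (2217466*(-1/2701950))*(-1/8179520) = -1108733/1350975*(-1/8179520) = 1108733/11050327032000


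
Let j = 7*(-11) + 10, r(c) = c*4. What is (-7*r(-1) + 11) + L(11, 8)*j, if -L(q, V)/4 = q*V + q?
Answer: 26571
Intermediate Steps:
L(q, V) = -4*q - 4*V*q (L(q, V) = -4*(q*V + q) = -4*(V*q + q) = -4*(q + V*q) = -4*q - 4*V*q)
r(c) = 4*c
j = -67 (j = -77 + 10 = -67)
(-7*r(-1) + 11) + L(11, 8)*j = (-28*(-1) + 11) - 4*11*(1 + 8)*(-67) = (-7*(-4) + 11) - 4*11*9*(-67) = (28 + 11) - 396*(-67) = 39 + 26532 = 26571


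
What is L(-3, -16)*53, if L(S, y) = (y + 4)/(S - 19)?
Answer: 318/11 ≈ 28.909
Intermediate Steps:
L(S, y) = (4 + y)/(-19 + S)
L(-3, -16)*53 = ((4 - 16)/(-19 - 3))*53 = (-12/(-22))*53 = -1/22*(-12)*53 = (6/11)*53 = 318/11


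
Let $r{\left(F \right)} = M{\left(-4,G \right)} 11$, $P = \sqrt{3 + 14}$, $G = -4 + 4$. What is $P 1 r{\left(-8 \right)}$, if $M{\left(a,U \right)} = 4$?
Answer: $44 \sqrt{17} \approx 181.42$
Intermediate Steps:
$G = 0$
$P = \sqrt{17} \approx 4.1231$
$r{\left(F \right)} = 44$ ($r{\left(F \right)} = 4 \cdot 11 = 44$)
$P 1 r{\left(-8 \right)} = \sqrt{17} \cdot 1 \cdot 44 = \sqrt{17} \cdot 44 = 44 \sqrt{17}$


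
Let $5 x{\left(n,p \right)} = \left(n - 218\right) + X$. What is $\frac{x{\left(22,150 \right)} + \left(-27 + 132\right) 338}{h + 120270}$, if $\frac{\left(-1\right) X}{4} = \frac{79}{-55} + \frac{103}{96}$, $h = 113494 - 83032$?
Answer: $\frac{233977199}{994831200} \approx 0.23519$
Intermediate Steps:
$h = 30462$
$X = \frac{1919}{1320}$ ($X = - 4 \left(\frac{79}{-55} + \frac{103}{96}\right) = - 4 \left(79 \left(- \frac{1}{55}\right) + 103 \cdot \frac{1}{96}\right) = - 4 \left(- \frac{79}{55} + \frac{103}{96}\right) = \left(-4\right) \left(- \frac{1919}{5280}\right) = \frac{1919}{1320} \approx 1.4538$)
$x{\left(n,p \right)} = - \frac{285841}{6600} + \frac{n}{5}$ ($x{\left(n,p \right)} = \frac{\left(n - 218\right) + \frac{1919}{1320}}{5} = \frac{\left(-218 + n\right) + \frac{1919}{1320}}{5} = \frac{- \frac{285841}{1320} + n}{5} = - \frac{285841}{6600} + \frac{n}{5}$)
$\frac{x{\left(22,150 \right)} + \left(-27 + 132\right) 338}{h + 120270} = \frac{\left(- \frac{285841}{6600} + \frac{1}{5} \cdot 22\right) + \left(-27 + 132\right) 338}{30462 + 120270} = \frac{\left(- \frac{285841}{6600} + \frac{22}{5}\right) + 105 \cdot 338}{150732} = \left(- \frac{256801}{6600} + 35490\right) \frac{1}{150732} = \frac{233977199}{6600} \cdot \frac{1}{150732} = \frac{233977199}{994831200}$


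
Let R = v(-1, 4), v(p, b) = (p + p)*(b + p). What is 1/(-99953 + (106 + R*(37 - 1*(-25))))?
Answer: -1/100219 ≈ -9.9781e-6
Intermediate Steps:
v(p, b) = 2*p*(b + p) (v(p, b) = (2*p)*(b + p) = 2*p*(b + p))
R = -6 (R = 2*(-1)*(4 - 1) = 2*(-1)*3 = -6)
1/(-99953 + (106 + R*(37 - 1*(-25)))) = 1/(-99953 + (106 - 6*(37 - 1*(-25)))) = 1/(-99953 + (106 - 6*(37 + 25))) = 1/(-99953 + (106 - 6*62)) = 1/(-99953 + (106 - 372)) = 1/(-99953 - 266) = 1/(-100219) = -1/100219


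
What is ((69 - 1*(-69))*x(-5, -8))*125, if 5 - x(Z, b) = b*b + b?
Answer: -879750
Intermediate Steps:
x(Z, b) = 5 - b - b² (x(Z, b) = 5 - (b*b + b) = 5 - (b² + b) = 5 - (b + b²) = 5 + (-b - b²) = 5 - b - b²)
((69 - 1*(-69))*x(-5, -8))*125 = ((69 - 1*(-69))*(5 - 1*(-8) - 1*(-8)²))*125 = ((69 + 69)*(5 + 8 - 1*64))*125 = (138*(5 + 8 - 64))*125 = (138*(-51))*125 = -7038*125 = -879750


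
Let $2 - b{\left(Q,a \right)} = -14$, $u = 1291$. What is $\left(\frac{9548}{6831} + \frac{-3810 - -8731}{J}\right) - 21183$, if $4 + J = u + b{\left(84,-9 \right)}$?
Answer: $- \frac{17136312884}{809163} \approx -21178.0$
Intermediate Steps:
$b{\left(Q,a \right)} = 16$ ($b{\left(Q,a \right)} = 2 - -14 = 2 + 14 = 16$)
$J = 1303$ ($J = -4 + \left(1291 + 16\right) = -4 + 1307 = 1303$)
$\left(\frac{9548}{6831} + \frac{-3810 - -8731}{J}\right) - 21183 = \left(\frac{9548}{6831} + \frac{-3810 - -8731}{1303}\right) - 21183 = \left(9548 \cdot \frac{1}{6831} + \left(-3810 + 8731\right) \frac{1}{1303}\right) - 21183 = \left(\frac{868}{621} + 4921 \cdot \frac{1}{1303}\right) - 21183 = \left(\frac{868}{621} + \frac{4921}{1303}\right) - 21183 = \frac{4186945}{809163} - 21183 = - \frac{17136312884}{809163}$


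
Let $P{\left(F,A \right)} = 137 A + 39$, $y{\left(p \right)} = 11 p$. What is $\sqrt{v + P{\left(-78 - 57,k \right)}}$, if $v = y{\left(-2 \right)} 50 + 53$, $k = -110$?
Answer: $i \sqrt{16078} \approx 126.8 i$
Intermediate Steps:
$P{\left(F,A \right)} = 39 + 137 A$
$v = -1047$ ($v = 11 \left(-2\right) 50 + 53 = \left(-22\right) 50 + 53 = -1100 + 53 = -1047$)
$\sqrt{v + P{\left(-78 - 57,k \right)}} = \sqrt{-1047 + \left(39 + 137 \left(-110\right)\right)} = \sqrt{-1047 + \left(39 - 15070\right)} = \sqrt{-1047 - 15031} = \sqrt{-16078} = i \sqrt{16078}$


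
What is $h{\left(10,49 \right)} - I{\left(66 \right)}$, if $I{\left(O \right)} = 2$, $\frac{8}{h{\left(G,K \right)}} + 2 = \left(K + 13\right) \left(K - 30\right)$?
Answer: $- \frac{293}{147} \approx -1.9932$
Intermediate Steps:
$h{\left(G,K \right)} = \frac{8}{-2 + \left(-30 + K\right) \left(13 + K\right)}$ ($h{\left(G,K \right)} = \frac{8}{-2 + \left(K + 13\right) \left(K - 30\right)} = \frac{8}{-2 + \left(13 + K\right) \left(-30 + K\right)} = \frac{8}{-2 + \left(-30 + K\right) \left(13 + K\right)}$)
$h{\left(10,49 \right)} - I{\left(66 \right)} = \frac{8}{-392 + 49^{2} - 833} - 2 = \frac{8}{-392 + 2401 - 833} - 2 = \frac{8}{1176} - 2 = 8 \cdot \frac{1}{1176} - 2 = \frac{1}{147} - 2 = - \frac{293}{147}$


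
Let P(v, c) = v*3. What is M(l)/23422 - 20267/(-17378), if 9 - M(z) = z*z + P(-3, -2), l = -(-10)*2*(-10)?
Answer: -110056761/203513758 ≈ -0.54078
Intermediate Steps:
P(v, c) = 3*v
l = -200 (l = -2*(-10)*(-10) = 20*(-10) = -200)
M(z) = 18 - z² (M(z) = 9 - (z*z + 3*(-3)) = 9 - (z² - 9) = 9 - (-9 + z²) = 9 + (9 - z²) = 18 - z²)
M(l)/23422 - 20267/(-17378) = (18 - 1*(-200)²)/23422 - 20267/(-17378) = (18 - 1*40000)*(1/23422) - 20267*(-1/17378) = (18 - 40000)*(1/23422) + 20267/17378 = -39982*1/23422 + 20267/17378 = -19991/11711 + 20267/17378 = -110056761/203513758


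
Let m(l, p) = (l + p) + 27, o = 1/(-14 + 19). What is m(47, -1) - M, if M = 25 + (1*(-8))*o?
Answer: 248/5 ≈ 49.600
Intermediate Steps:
o = ⅕ (o = 1/5 = ⅕ ≈ 0.20000)
m(l, p) = 27 + l + p
M = 117/5 (M = 25 + (1*(-8))*(⅕) = 25 - 8*⅕ = 25 - 8/5 = 117/5 ≈ 23.400)
m(47, -1) - M = (27 + 47 - 1) - 1*117/5 = 73 - 117/5 = 248/5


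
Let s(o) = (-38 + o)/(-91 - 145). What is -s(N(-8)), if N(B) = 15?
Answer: -23/236 ≈ -0.097458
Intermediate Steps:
s(o) = 19/118 - o/236 (s(o) = (-38 + o)/(-236) = (-38 + o)*(-1/236) = 19/118 - o/236)
-s(N(-8)) = -(19/118 - 1/236*15) = -(19/118 - 15/236) = -1*23/236 = -23/236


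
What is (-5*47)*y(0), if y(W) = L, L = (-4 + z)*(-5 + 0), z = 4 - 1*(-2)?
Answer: 2350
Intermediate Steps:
z = 6 (z = 4 + 2 = 6)
L = -10 (L = (-4 + 6)*(-5 + 0) = 2*(-5) = -10)
y(W) = -10
(-5*47)*y(0) = -5*47*(-10) = -235*(-10) = 2350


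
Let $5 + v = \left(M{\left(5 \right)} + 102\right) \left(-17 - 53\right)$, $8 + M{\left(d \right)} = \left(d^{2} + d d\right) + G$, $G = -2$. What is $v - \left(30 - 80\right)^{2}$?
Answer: $-12445$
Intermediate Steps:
$M{\left(d \right)} = -10 + 2 d^{2}$ ($M{\left(d \right)} = -8 - \left(2 - d^{2} - d d\right) = -8 + \left(\left(d^{2} + d^{2}\right) - 2\right) = -8 + \left(2 d^{2} - 2\right) = -8 + \left(-2 + 2 d^{2}\right) = -10 + 2 d^{2}$)
$v = -9945$ ($v = -5 + \left(\left(-10 + 2 \cdot 5^{2}\right) + 102\right) \left(-17 - 53\right) = -5 + \left(\left(-10 + 2 \cdot 25\right) + 102\right) \left(-17 - 53\right) = -5 + \left(\left(-10 + 50\right) + 102\right) \left(-70\right) = -5 + \left(40 + 102\right) \left(-70\right) = -5 + 142 \left(-70\right) = -5 - 9940 = -9945$)
$v - \left(30 - 80\right)^{2} = -9945 - \left(30 - 80\right)^{2} = -9945 - \left(-50\right)^{2} = -9945 - 2500 = -12445$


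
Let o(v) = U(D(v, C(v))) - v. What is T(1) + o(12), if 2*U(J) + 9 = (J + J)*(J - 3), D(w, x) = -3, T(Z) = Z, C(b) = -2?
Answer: 5/2 ≈ 2.5000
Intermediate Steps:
U(J) = -9/2 + J*(-3 + J) (U(J) = -9/2 + ((J + J)*(J - 3))/2 = -9/2 + ((2*J)*(-3 + J))/2 = -9/2 + (2*J*(-3 + J))/2 = -9/2 + J*(-3 + J))
o(v) = 27/2 - v (o(v) = (-9/2 + (-3)² - 3*(-3)) - v = (-9/2 + 9 + 9) - v = 27/2 - v)
T(1) + o(12) = 1 + (27/2 - 1*12) = 1 + (27/2 - 12) = 1 + 3/2 = 5/2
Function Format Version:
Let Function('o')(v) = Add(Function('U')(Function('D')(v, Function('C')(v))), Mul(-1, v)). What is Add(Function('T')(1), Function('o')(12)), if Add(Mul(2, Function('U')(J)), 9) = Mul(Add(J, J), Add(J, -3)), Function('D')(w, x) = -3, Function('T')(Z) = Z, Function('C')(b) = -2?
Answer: Rational(5, 2) ≈ 2.5000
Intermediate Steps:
Function('U')(J) = Add(Rational(-9, 2), Mul(J, Add(-3, J))) (Function('U')(J) = Add(Rational(-9, 2), Mul(Rational(1, 2), Mul(Add(J, J), Add(J, -3)))) = Add(Rational(-9, 2), Mul(Rational(1, 2), Mul(Mul(2, J), Add(-3, J)))) = Add(Rational(-9, 2), Mul(Rational(1, 2), Mul(2, J, Add(-3, J)))) = Add(Rational(-9, 2), Mul(J, Add(-3, J))))
Function('o')(v) = Add(Rational(27, 2), Mul(-1, v)) (Function('o')(v) = Add(Add(Rational(-9, 2), Pow(-3, 2), Mul(-3, -3)), Mul(-1, v)) = Add(Add(Rational(-9, 2), 9, 9), Mul(-1, v)) = Add(Rational(27, 2), Mul(-1, v)))
Add(Function('T')(1), Function('o')(12)) = Add(1, Add(Rational(27, 2), Mul(-1, 12))) = Add(1, Add(Rational(27, 2), -12)) = Add(1, Rational(3, 2)) = Rational(5, 2)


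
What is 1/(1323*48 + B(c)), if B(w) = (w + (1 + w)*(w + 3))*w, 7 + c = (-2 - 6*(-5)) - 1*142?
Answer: -1/1635215 ≈ -6.1154e-7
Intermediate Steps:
c = -121 (c = -7 + ((-2 - 6*(-5)) - 1*142) = -7 + ((-2 + 30) - 142) = -7 + (28 - 142) = -7 - 114 = -121)
B(w) = w*(w + (1 + w)*(3 + w)) (B(w) = (w + (1 + w)*(3 + w))*w = w*(w + (1 + w)*(3 + w)))
1/(1323*48 + B(c)) = 1/(1323*48 - 121*(3 + (-121)² + 5*(-121))) = 1/(63504 - 121*(3 + 14641 - 605)) = 1/(63504 - 121*14039) = 1/(63504 - 1698719) = 1/(-1635215) = -1/1635215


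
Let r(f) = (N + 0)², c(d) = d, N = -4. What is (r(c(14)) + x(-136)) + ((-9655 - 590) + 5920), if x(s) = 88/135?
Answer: -581627/135 ≈ -4308.4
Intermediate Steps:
x(s) = 88/135 (x(s) = 88*(1/135) = 88/135)
r(f) = 16 (r(f) = (-4 + 0)² = (-4)² = 16)
(r(c(14)) + x(-136)) + ((-9655 - 590) + 5920) = (16 + 88/135) + ((-9655 - 590) + 5920) = 2248/135 + (-10245 + 5920) = 2248/135 - 4325 = -581627/135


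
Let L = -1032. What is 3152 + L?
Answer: 2120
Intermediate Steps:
3152 + L = 3152 - 1032 = 2120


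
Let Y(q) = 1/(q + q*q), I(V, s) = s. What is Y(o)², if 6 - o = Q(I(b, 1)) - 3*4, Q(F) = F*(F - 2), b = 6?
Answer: 1/144400 ≈ 6.9252e-6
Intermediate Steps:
Q(F) = F*(-2 + F)
o = 19 (o = 6 - (1*(-2 + 1) - 3*4) = 6 - (1*(-1) - 12) = 6 - (-1 - 12) = 6 - 1*(-13) = 6 + 13 = 19)
Y(q) = 1/(q + q²)
Y(o)² = (1/(19*(1 + 19)))² = ((1/19)/20)² = ((1/19)*(1/20))² = (1/380)² = 1/144400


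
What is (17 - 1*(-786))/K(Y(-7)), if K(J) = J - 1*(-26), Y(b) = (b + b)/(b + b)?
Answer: 803/27 ≈ 29.741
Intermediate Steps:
Y(b) = 1 (Y(b) = (2*b)/((2*b)) = (2*b)*(1/(2*b)) = 1)
K(J) = 26 + J (K(J) = J + 26 = 26 + J)
(17 - 1*(-786))/K(Y(-7)) = (17 - 1*(-786))/(26 + 1) = (17 + 786)/27 = 803*(1/27) = 803/27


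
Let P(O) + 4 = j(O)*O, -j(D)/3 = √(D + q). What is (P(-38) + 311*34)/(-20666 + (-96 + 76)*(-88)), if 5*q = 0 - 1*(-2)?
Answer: -5285/9453 - 38*I*√235/15755 ≈ -0.55908 - 0.036974*I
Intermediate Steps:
q = ⅖ (q = (0 - 1*(-2))/5 = (0 + 2)/5 = (⅕)*2 = ⅖ ≈ 0.40000)
j(D) = -3*√(⅖ + D) (j(D) = -3*√(D + ⅖) = -3*√(⅖ + D))
P(O) = -4 - 3*O*√(10 + 25*O)/5 (P(O) = -4 + (-3*√(10 + 25*O)/5)*O = -4 - 3*O*√(10 + 25*O)/5)
(P(-38) + 311*34)/(-20666 + (-96 + 76)*(-88)) = ((-4 - ⅗*(-38)*√(10 + 25*(-38))) + 311*34)/(-20666 + (-96 + 76)*(-88)) = ((-4 - ⅗*(-38)*√(10 - 950)) + 10574)/(-20666 - 20*(-88)) = ((-4 - ⅗*(-38)*√(-940)) + 10574)/(-20666 + 1760) = ((-4 - ⅗*(-38)*2*I*√235) + 10574)/(-18906) = ((-4 + 228*I*√235/5) + 10574)*(-1/18906) = (10570 + 228*I*√235/5)*(-1/18906) = -5285/9453 - 38*I*√235/15755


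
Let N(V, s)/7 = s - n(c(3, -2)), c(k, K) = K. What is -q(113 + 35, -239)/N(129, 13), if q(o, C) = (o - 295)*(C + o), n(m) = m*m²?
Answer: -91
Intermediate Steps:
n(m) = m³
N(V, s) = 56 + 7*s (N(V, s) = 7*(s - 1*(-2)³) = 7*(s - 1*(-8)) = 7*(s + 8) = 7*(8 + s) = 56 + 7*s)
q(o, C) = (-295 + o)*(C + o)
-q(113 + 35, -239)/N(129, 13) = -((113 + 35)² - 295*(-239) - 295*(113 + 35) - 239*(113 + 35))/(56 + 7*13) = -(148² + 70505 - 295*148 - 239*148)/(56 + 91) = -(21904 + 70505 - 43660 - 35372)/147 = -13377/147 = -1*91 = -91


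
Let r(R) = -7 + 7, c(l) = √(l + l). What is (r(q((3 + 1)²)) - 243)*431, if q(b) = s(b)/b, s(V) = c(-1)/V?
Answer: -104733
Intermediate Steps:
c(l) = √2*√l (c(l) = √(2*l) = √2*√l)
s(V) = I*√2/V (s(V) = (√2*√(-1))/V = (√2*I)/V = (I*√2)/V = I*√2/V)
q(b) = I*√2/b² (q(b) = (I*√2/b)/b = I*√2/b²)
r(R) = 0
(r(q((3 + 1)²)) - 243)*431 = (0 - 243)*431 = -243*431 = -104733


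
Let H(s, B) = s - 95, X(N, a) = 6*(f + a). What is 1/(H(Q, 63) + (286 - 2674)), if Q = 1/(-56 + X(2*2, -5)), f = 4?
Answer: -62/153947 ≈ -0.00040274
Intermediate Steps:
X(N, a) = 24 + 6*a (X(N, a) = 6*(4 + a) = 24 + 6*a)
Q = -1/62 (Q = 1/(-56 + (24 + 6*(-5))) = 1/(-56 + (24 - 30)) = 1/(-56 - 6) = 1/(-62) = -1/62 ≈ -0.016129)
H(s, B) = -95 + s
1/(H(Q, 63) + (286 - 2674)) = 1/((-95 - 1/62) + (286 - 2674)) = 1/(-5891/62 - 2388) = 1/(-153947/62) = -62/153947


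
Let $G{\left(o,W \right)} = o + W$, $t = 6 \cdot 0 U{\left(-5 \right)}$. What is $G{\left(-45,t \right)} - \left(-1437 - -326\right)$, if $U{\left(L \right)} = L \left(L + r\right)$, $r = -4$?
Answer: $1066$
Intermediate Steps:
$U{\left(L \right)} = L \left(-4 + L\right)$ ($U{\left(L \right)} = L \left(L - 4\right) = L \left(-4 + L\right)$)
$t = 0$ ($t = 6 \cdot 0 \left(- 5 \left(-4 - 5\right)\right) = 0 \left(\left(-5\right) \left(-9\right)\right) = 0 \cdot 45 = 0$)
$G{\left(o,W \right)} = W + o$
$G{\left(-45,t \right)} - \left(-1437 - -326\right) = \left(0 - 45\right) - \left(-1437 - -326\right) = -45 - \left(-1437 + 326\right) = -45 - -1111 = -45 + 1111 = 1066$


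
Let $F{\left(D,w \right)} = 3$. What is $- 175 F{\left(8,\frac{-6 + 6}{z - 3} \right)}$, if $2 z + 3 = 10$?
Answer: $-525$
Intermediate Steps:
$z = \frac{7}{2}$ ($z = - \frac{3}{2} + \frac{1}{2} \cdot 10 = - \frac{3}{2} + 5 = \frac{7}{2} \approx 3.5$)
$- 175 F{\left(8,\frac{-6 + 6}{z - 3} \right)} = \left(-175\right) 3 = -525$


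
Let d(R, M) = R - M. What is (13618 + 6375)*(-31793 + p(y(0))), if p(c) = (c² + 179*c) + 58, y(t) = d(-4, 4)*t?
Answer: -634477855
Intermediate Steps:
y(t) = -8*t (y(t) = (-4 - 1*4)*t = (-4 - 4)*t = -8*t)
p(c) = 58 + c² + 179*c
(13618 + 6375)*(-31793 + p(y(0))) = (13618 + 6375)*(-31793 + (58 + (-8*0)² + 179*(-8*0))) = 19993*(-31793 + (58 + 0² + 179*0)) = 19993*(-31793 + (58 + 0 + 0)) = 19993*(-31793 + 58) = 19993*(-31735) = -634477855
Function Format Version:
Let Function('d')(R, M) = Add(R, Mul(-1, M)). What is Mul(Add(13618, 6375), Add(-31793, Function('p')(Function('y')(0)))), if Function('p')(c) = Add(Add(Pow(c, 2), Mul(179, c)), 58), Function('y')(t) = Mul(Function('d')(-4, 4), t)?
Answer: -634477855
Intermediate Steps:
Function('y')(t) = Mul(-8, t) (Function('y')(t) = Mul(Add(-4, Mul(-1, 4)), t) = Mul(Add(-4, -4), t) = Mul(-8, t))
Function('p')(c) = Add(58, Pow(c, 2), Mul(179, c))
Mul(Add(13618, 6375), Add(-31793, Function('p')(Function('y')(0)))) = Mul(Add(13618, 6375), Add(-31793, Add(58, Pow(Mul(-8, 0), 2), Mul(179, Mul(-8, 0))))) = Mul(19993, Add(-31793, Add(58, Pow(0, 2), Mul(179, 0)))) = Mul(19993, Add(-31793, Add(58, 0, 0))) = Mul(19993, Add(-31793, 58)) = Mul(19993, -31735) = -634477855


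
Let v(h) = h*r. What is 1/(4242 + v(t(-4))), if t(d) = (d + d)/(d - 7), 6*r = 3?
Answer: 11/46666 ≈ 0.00023572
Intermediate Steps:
r = 1/2 (r = (1/6)*3 = 1/2 ≈ 0.50000)
t(d) = 2*d/(-7 + d) (t(d) = (2*d)/(-7 + d) = 2*d/(-7 + d))
v(h) = h/2 (v(h) = h*(1/2) = h/2)
1/(4242 + v(t(-4))) = 1/(4242 + (2*(-4)/(-7 - 4))/2) = 1/(4242 + (2*(-4)/(-11))/2) = 1/(4242 + (2*(-4)*(-1/11))/2) = 1/(4242 + (1/2)*(8/11)) = 1/(4242 + 4/11) = 1/(46666/11) = 11/46666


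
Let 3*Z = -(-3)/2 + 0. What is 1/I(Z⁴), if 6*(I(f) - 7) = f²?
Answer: 1536/10753 ≈ 0.14284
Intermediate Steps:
Z = ½ (Z = (-(-3)/2 + 0)/3 = (-1*(-3/2) + 0)/3 = (3/2 + 0)/3 = (⅓)*(3/2) = ½ ≈ 0.50000)
I(f) = 7 + f²/6
1/I(Z⁴) = 1/(7 + ((½)⁴)²/6) = 1/(7 + (1/16)²/6) = 1/(7 + (⅙)*(1/256)) = 1/(7 + 1/1536) = 1/(10753/1536) = 1536/10753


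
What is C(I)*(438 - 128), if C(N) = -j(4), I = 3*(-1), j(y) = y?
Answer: -1240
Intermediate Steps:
I = -3
C(N) = -4 (C(N) = -1*4 = -4)
C(I)*(438 - 128) = -4*(438 - 128) = -4*310 = -1240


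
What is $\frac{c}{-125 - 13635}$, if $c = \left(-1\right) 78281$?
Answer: $\frac{78281}{13760} \approx 5.689$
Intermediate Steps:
$c = -78281$
$\frac{c}{-125 - 13635} = - \frac{78281}{-125 - 13635} = - \frac{78281}{-13760} = \left(-78281\right) \left(- \frac{1}{13760}\right) = \frac{78281}{13760}$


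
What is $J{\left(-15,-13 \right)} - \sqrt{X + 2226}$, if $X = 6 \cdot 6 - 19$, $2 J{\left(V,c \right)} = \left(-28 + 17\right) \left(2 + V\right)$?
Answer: $\frac{143}{2} - \sqrt{2243} \approx 24.14$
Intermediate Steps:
$J{\left(V,c \right)} = -11 - \frac{11 V}{2}$ ($J{\left(V,c \right)} = \frac{\left(-28 + 17\right) \left(2 + V\right)}{2} = \frac{\left(-11\right) \left(2 + V\right)}{2} = \frac{-22 - 11 V}{2} = -11 - \frac{11 V}{2}$)
$X = 17$ ($X = 36 - 19 = 17$)
$J{\left(-15,-13 \right)} - \sqrt{X + 2226} = \left(-11 - - \frac{165}{2}\right) - \sqrt{17 + 2226} = \left(-11 + \frac{165}{2}\right) - \sqrt{2243} = \frac{143}{2} - \sqrt{2243}$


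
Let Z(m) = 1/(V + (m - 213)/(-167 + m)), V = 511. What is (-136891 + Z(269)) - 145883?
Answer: -7377290835/26089 ≈ -2.8277e+5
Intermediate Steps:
Z(m) = 1/(511 + (-213 + m)/(-167 + m)) (Z(m) = 1/(511 + (m - 213)/(-167 + m)) = 1/(511 + (-213 + m)/(-167 + m)))
(-136891 + Z(269)) - 145883 = (-136891 + (-167 + 269)/(2*(-42775 + 256*269))) - 145883 = (-136891 + (½)*102/(-42775 + 68864)) - 145883 = (-136891 + (½)*102/26089) - 145883 = (-136891 + (½)*(1/26089)*102) - 145883 = (-136891 + 51/26089) - 145883 = -3571349248/26089 - 145883 = -7377290835/26089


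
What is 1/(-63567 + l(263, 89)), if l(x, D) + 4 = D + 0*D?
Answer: -1/63482 ≈ -1.5753e-5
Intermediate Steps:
l(x, D) = -4 + D (l(x, D) = -4 + (D + 0*D) = -4 + (D + 0) = -4 + D)
1/(-63567 + l(263, 89)) = 1/(-63567 + (-4 + 89)) = 1/(-63567 + 85) = 1/(-63482) = -1/63482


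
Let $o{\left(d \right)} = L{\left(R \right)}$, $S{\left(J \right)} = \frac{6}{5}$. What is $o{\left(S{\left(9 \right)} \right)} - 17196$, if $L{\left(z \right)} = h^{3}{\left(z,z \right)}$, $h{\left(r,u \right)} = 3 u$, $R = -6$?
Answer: $-23028$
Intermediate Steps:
$S{\left(J \right)} = \frac{6}{5}$ ($S{\left(J \right)} = 6 \cdot \frac{1}{5} = \frac{6}{5}$)
$L{\left(z \right)} = 27 z^{3}$ ($L{\left(z \right)} = \left(3 z\right)^{3} = 27 z^{3}$)
$o{\left(d \right)} = -5832$ ($o{\left(d \right)} = 27 \left(-6\right)^{3} = 27 \left(-216\right) = -5832$)
$o{\left(S{\left(9 \right)} \right)} - 17196 = -5832 - 17196 = -23028$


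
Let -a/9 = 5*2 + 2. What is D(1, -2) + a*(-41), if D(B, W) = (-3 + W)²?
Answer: 4453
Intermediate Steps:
a = -108 (a = -9*(5*2 + 2) = -9*(10 + 2) = -9*12 = -108)
D(1, -2) + a*(-41) = (-3 - 2)² - 108*(-41) = (-5)² + 4428 = 25 + 4428 = 4453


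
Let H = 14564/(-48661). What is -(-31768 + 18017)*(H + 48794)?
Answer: 32649690562770/48661 ≈ 6.7096e+8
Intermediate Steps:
H = -14564/48661 (H = 14564*(-1/48661) = -14564/48661 ≈ -0.29929)
-(-31768 + 18017)*(H + 48794) = -(-31768 + 18017)*(-14564/48661 + 48794) = -(-13751)*2374350270/48661 = -1*(-32649690562770/48661) = 32649690562770/48661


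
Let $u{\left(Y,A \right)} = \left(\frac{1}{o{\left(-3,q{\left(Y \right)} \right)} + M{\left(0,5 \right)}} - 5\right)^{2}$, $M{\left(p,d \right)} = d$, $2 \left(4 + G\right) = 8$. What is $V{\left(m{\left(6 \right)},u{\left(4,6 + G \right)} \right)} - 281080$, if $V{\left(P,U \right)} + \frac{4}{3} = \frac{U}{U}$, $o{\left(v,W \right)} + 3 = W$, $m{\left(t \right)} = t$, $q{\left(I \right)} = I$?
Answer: $- \frac{843241}{3} \approx -2.8108 \cdot 10^{5}$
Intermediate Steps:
$G = 0$ ($G = -4 + \frac{1}{2} \cdot 8 = -4 + 4 = 0$)
$o{\left(v,W \right)} = -3 + W$
$u{\left(Y,A \right)} = \left(-5 + \frac{1}{2 + Y}\right)^{2}$ ($u{\left(Y,A \right)} = \left(\frac{1}{\left(-3 + Y\right) + 5} - 5\right)^{2} = \left(\frac{1}{2 + Y} - 5\right)^{2} = \left(-5 + \frac{1}{2 + Y}\right)^{2}$)
$V{\left(P,U \right)} = - \frac{1}{3}$ ($V{\left(P,U \right)} = - \frac{4}{3} + \frac{U}{U} = - \frac{4}{3} + 1 = - \frac{1}{3}$)
$V{\left(m{\left(6 \right)},u{\left(4,6 + G \right)} \right)} - 281080 = - \frac{1}{3} - 281080 = - \frac{843241}{3}$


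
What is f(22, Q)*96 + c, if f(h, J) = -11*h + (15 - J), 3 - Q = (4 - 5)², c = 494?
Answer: -21490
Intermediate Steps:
Q = 2 (Q = 3 - (4 - 5)² = 3 - 1*(-1)² = 3 - 1*1 = 3 - 1 = 2)
f(h, J) = 15 - J - 11*h
f(22, Q)*96 + c = (15 - 1*2 - 11*22)*96 + 494 = (15 - 2 - 242)*96 + 494 = -229*96 + 494 = -21984 + 494 = -21490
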